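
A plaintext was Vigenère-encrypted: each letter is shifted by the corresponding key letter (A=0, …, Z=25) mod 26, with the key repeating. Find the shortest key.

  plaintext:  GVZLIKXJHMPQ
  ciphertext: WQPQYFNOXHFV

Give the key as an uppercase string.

QVQF

  i= 0: W-G = 16 → Q
  i= 1: Q-V = 21 → V
  i= 2: P-Z = 16 → Q
  i= 3: Q-L =  5 → F
  i= 4: Y-I = 16 → Q
  i= 5: F-K = 21 → V
  i= 6: N-X = 16 → Q
  i= 7: O-J =  5 → F
  i= 8: X-H = 16 → Q
  i= 9: H-M = 21 → V
  i=10: F-P = 16 → Q
  i=11: V-Q =  5 → F
  shifts repeat with period 4: QVQF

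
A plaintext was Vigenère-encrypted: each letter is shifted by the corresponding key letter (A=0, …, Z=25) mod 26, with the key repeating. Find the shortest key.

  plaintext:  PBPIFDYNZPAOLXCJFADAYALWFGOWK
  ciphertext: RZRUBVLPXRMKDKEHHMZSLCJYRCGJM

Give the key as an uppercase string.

  i= 0: R-P =  2 → C
  i= 1: Z-B = 24 → Y
  i= 2: R-P =  2 → C
  i= 3: U-I = 12 → M
  i= 4: B-F = 22 → W
  i= 5: V-D = 18 → S
  i= 6: L-Y = 13 → N
  i= 7: P-N =  2 → C
  i= 8: X-Z = 24 → Y
  i= 9: R-P =  2 → C
  i=10: M-A = 12 → M
  i=11: K-O = 22 → W
  i=12: D-L = 18 → S
  i=13: K-X = 13 → N
  i=14: E-C =  2 → C
  i=15: H-J = 24 → Y
  i=16: H-F =  2 → C
  i=17: M-A = 12 → M
  i=18: Z-D = 22 → W
  i=19: S-A = 18 → S
  i=20: L-Y = 13 → N
  i=21: C-A =  2 → C
  i=22: J-L = 24 → Y
  i=23: Y-W =  2 → C
  i=24: R-F = 12 → M
  i=25: C-G = 22 → W
  i=26: G-O = 18 → S
  i=27: J-W = 13 → N
  i=28: M-K =  2 → C
  shifts repeat with period 7: CYCMWSN

CYCMWSN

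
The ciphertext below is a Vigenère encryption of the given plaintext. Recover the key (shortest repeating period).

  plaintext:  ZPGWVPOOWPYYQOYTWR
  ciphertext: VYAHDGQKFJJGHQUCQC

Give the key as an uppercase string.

WJULIRC

  i= 0: V-Z = 22 → W
  i= 1: Y-P =  9 → J
  i= 2: A-G = 20 → U
  i= 3: H-W = 11 → L
  i= 4: D-V =  8 → I
  i= 5: G-P = 17 → R
  i= 6: Q-O =  2 → C
  i= 7: K-O = 22 → W
  i= 8: F-W =  9 → J
  i= 9: J-P = 20 → U
  i=10: J-Y = 11 → L
  i=11: G-Y =  8 → I
  i=12: H-Q = 17 → R
  i=13: Q-O =  2 → C
  i=14: U-Y = 22 → W
  i=15: C-T =  9 → J
  i=16: Q-W = 20 → U
  i=17: C-R = 11 → L
  shifts repeat with period 7: WJULIRC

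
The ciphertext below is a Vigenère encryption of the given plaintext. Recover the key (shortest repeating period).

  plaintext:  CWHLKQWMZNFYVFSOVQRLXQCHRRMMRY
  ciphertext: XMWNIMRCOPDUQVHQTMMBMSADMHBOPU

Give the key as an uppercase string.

VQPCYW

  i= 0: X-C = 21 → V
  i= 1: M-W = 16 → Q
  i= 2: W-H = 15 → P
  i= 3: N-L =  2 → C
  i= 4: I-K = 24 → Y
  i= 5: M-Q = 22 → W
  i= 6: R-W = 21 → V
  i= 7: C-M = 16 → Q
  i= 8: O-Z = 15 → P
  i= 9: P-N =  2 → C
  i=10: D-F = 24 → Y
  i=11: U-Y = 22 → W
  i=12: Q-V = 21 → V
  i=13: V-F = 16 → Q
  i=14: H-S = 15 → P
  i=15: Q-O =  2 → C
  i=16: T-V = 24 → Y
  i=17: M-Q = 22 → W
  i=18: M-R = 21 → V
  i=19: B-L = 16 → Q
  i=20: M-X = 15 → P
  i=21: S-Q =  2 → C
  i=22: A-C = 24 → Y
  i=23: D-H = 22 → W
  i=24: M-R = 21 → V
  i=25: H-R = 16 → Q
  i=26: B-M = 15 → P
  i=27: O-M =  2 → C
  i=28: P-R = 24 → Y
  i=29: U-Y = 22 → W
  shifts repeat with period 6: VQPCYW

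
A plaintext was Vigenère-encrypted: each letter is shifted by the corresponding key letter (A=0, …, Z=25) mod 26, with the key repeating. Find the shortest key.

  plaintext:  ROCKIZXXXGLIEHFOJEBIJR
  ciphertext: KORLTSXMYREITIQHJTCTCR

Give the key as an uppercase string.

TAPBL

  i= 0: K-R = 19 → T
  i= 1: O-O =  0 → A
  i= 2: R-C = 15 → P
  i= 3: L-K =  1 → B
  i= 4: T-I = 11 → L
  i= 5: S-Z = 19 → T
  i= 6: X-X =  0 → A
  i= 7: M-X = 15 → P
  i= 8: Y-X =  1 → B
  i= 9: R-G = 11 → L
  i=10: E-L = 19 → T
  i=11: I-I =  0 → A
  i=12: T-E = 15 → P
  i=13: I-H =  1 → B
  i=14: Q-F = 11 → L
  i=15: H-O = 19 → T
  i=16: J-J =  0 → A
  i=17: T-E = 15 → P
  i=18: C-B =  1 → B
  i=19: T-I = 11 → L
  i=20: C-J = 19 → T
  i=21: R-R =  0 → A
  shifts repeat with period 5: TAPBL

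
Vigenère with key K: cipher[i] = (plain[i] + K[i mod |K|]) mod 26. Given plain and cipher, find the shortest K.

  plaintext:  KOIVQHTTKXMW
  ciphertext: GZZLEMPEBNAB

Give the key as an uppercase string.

WLRQOF

  i= 0: G-K = 22 → W
  i= 1: Z-O = 11 → L
  i= 2: Z-I = 17 → R
  i= 3: L-V = 16 → Q
  i= 4: E-Q = 14 → O
  i= 5: M-H =  5 → F
  i= 6: P-T = 22 → W
  i= 7: E-T = 11 → L
  i= 8: B-K = 17 → R
  i= 9: N-X = 16 → Q
  i=10: A-M = 14 → O
  i=11: B-W =  5 → F
  shifts repeat with period 6: WLRQOF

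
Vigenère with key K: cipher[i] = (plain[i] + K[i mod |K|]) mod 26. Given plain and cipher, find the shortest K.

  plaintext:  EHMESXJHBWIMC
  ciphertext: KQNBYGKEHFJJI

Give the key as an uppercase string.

  i= 0: K-E =  6 → G
  i= 1: Q-H =  9 → J
  i= 2: N-M =  1 → B
  i= 3: B-E = 23 → X
  i= 4: Y-S =  6 → G
  i= 5: G-X =  9 → J
  i= 6: K-J =  1 → B
  i= 7: E-H = 23 → X
  i= 8: H-B =  6 → G
  i= 9: F-W =  9 → J
  i=10: J-I =  1 → B
  i=11: J-M = 23 → X
  i=12: I-C =  6 → G
  shifts repeat with period 4: GJBX

GJBX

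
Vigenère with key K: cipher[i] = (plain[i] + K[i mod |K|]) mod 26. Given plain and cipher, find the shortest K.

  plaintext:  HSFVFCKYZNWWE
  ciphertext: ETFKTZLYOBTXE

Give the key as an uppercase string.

  i= 0: E-H = 23 → X
  i= 1: T-S =  1 → B
  i= 2: F-F =  0 → A
  i= 3: K-V = 15 → P
  i= 4: T-F = 14 → O
  i= 5: Z-C = 23 → X
  i= 6: L-K =  1 → B
  i= 7: Y-Y =  0 → A
  i= 8: O-Z = 15 → P
  i= 9: B-N = 14 → O
  i=10: T-W = 23 → X
  i=11: X-W =  1 → B
  i=12: E-E =  0 → A
  shifts repeat with period 5: XBAPO

XBAPO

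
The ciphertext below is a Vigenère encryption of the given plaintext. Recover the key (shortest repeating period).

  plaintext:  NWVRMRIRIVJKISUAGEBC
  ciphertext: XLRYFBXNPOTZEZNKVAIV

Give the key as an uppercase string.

KPWHT

  i= 0: X-N = 10 → K
  i= 1: L-W = 15 → P
  i= 2: R-V = 22 → W
  i= 3: Y-R =  7 → H
  i= 4: F-M = 19 → T
  i= 5: B-R = 10 → K
  i= 6: X-I = 15 → P
  i= 7: N-R = 22 → W
  i= 8: P-I =  7 → H
  i= 9: O-V = 19 → T
  i=10: T-J = 10 → K
  i=11: Z-K = 15 → P
  i=12: E-I = 22 → W
  i=13: Z-S =  7 → H
  i=14: N-U = 19 → T
  i=15: K-A = 10 → K
  i=16: V-G = 15 → P
  i=17: A-E = 22 → W
  i=18: I-B =  7 → H
  i=19: V-C = 19 → T
  shifts repeat with period 5: KPWHT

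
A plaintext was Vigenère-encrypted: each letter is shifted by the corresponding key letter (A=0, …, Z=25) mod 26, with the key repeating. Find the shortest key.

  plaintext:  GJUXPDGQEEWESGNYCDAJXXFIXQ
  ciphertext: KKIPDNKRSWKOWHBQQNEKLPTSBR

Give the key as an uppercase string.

  i= 0: K-G =  4 → E
  i= 1: K-J =  1 → B
  i= 2: I-U = 14 → O
  i= 3: P-X = 18 → S
  i= 4: D-P = 14 → O
  i= 5: N-D = 10 → K
  i= 6: K-G =  4 → E
  i= 7: R-Q =  1 → B
  i= 8: S-E = 14 → O
  i= 9: W-E = 18 → S
  i=10: K-W = 14 → O
  i=11: O-E = 10 → K
  i=12: W-S =  4 → E
  i=13: H-G =  1 → B
  i=14: B-N = 14 → O
  i=15: Q-Y = 18 → S
  i=16: Q-C = 14 → O
  i=17: N-D = 10 → K
  i=18: E-A =  4 → E
  i=19: K-J =  1 → B
  i=20: L-X = 14 → O
  i=21: P-X = 18 → S
  i=22: T-F = 14 → O
  i=23: S-I = 10 → K
  i=24: B-X =  4 → E
  i=25: R-Q =  1 → B
  shifts repeat with period 6: EBOSOK

EBOSOK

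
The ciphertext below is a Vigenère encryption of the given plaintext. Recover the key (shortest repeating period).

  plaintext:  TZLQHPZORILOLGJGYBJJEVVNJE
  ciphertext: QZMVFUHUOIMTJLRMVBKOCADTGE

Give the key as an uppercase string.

XABFYFIG

  i= 0: Q-T = 23 → X
  i= 1: Z-Z =  0 → A
  i= 2: M-L =  1 → B
  i= 3: V-Q =  5 → F
  i= 4: F-H = 24 → Y
  i= 5: U-P =  5 → F
  i= 6: H-Z =  8 → I
  i= 7: U-O =  6 → G
  i= 8: O-R = 23 → X
  i= 9: I-I =  0 → A
  i=10: M-L =  1 → B
  i=11: T-O =  5 → F
  i=12: J-L = 24 → Y
  i=13: L-G =  5 → F
  i=14: R-J =  8 → I
  i=15: M-G =  6 → G
  i=16: V-Y = 23 → X
  i=17: B-B =  0 → A
  i=18: K-J =  1 → B
  i=19: O-J =  5 → F
  i=20: C-E = 24 → Y
  i=21: A-V =  5 → F
  i=22: D-V =  8 → I
  i=23: T-N =  6 → G
  i=24: G-J = 23 → X
  i=25: E-E =  0 → A
  shifts repeat with period 8: XABFYFIG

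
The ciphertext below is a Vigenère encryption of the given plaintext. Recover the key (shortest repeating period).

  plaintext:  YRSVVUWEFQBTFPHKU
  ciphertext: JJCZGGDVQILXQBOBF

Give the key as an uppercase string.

  i= 0: J-Y = 11 → L
  i= 1: J-R = 18 → S
  i= 2: C-S = 10 → K
  i= 3: Z-V =  4 → E
  i= 4: G-V = 11 → L
  i= 5: G-U = 12 → M
  i= 6: D-W =  7 → H
  i= 7: V-E = 17 → R
  i= 8: Q-F = 11 → L
  i= 9: I-Q = 18 → S
  i=10: L-B = 10 → K
  i=11: X-T =  4 → E
  i=12: Q-F = 11 → L
  i=13: B-P = 12 → M
  i=14: O-H =  7 → H
  i=15: B-K = 17 → R
  i=16: F-U = 11 → L
  shifts repeat with period 8: LSKELMHR

LSKELMHR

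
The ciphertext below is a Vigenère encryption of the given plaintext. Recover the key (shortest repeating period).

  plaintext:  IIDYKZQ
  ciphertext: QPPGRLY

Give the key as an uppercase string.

  i= 0: Q-I =  8 → I
  i= 1: P-I =  7 → H
  i= 2: P-D = 12 → M
  i= 3: G-Y =  8 → I
  i= 4: R-K =  7 → H
  i= 5: L-Z = 12 → M
  i= 6: Y-Q =  8 → I
  shifts repeat with period 3: IHM

IHM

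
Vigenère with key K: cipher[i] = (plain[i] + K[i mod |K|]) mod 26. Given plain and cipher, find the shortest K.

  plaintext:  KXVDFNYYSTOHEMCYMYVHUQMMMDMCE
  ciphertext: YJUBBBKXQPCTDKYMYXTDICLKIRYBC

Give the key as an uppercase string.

OMZYW

  i= 0: Y-K = 14 → O
  i= 1: J-X = 12 → M
  i= 2: U-V = 25 → Z
  i= 3: B-D = 24 → Y
  i= 4: B-F = 22 → W
  i= 5: B-N = 14 → O
  i= 6: K-Y = 12 → M
  i= 7: X-Y = 25 → Z
  i= 8: Q-S = 24 → Y
  i= 9: P-T = 22 → W
  i=10: C-O = 14 → O
  i=11: T-H = 12 → M
  i=12: D-E = 25 → Z
  i=13: K-M = 24 → Y
  i=14: Y-C = 22 → W
  i=15: M-Y = 14 → O
  i=16: Y-M = 12 → M
  i=17: X-Y = 25 → Z
  i=18: T-V = 24 → Y
  i=19: D-H = 22 → W
  i=20: I-U = 14 → O
  i=21: C-Q = 12 → M
  i=22: L-M = 25 → Z
  i=23: K-M = 24 → Y
  i=24: I-M = 22 → W
  i=25: R-D = 14 → O
  i=26: Y-M = 12 → M
  i=27: B-C = 25 → Z
  i=28: C-E = 24 → Y
  shifts repeat with period 5: OMZYW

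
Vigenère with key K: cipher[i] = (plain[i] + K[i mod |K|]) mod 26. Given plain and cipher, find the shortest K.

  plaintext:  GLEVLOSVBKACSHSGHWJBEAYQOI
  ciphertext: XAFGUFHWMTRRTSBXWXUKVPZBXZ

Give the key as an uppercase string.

RPBLJ

  i= 0: X-G = 17 → R
  i= 1: A-L = 15 → P
  i= 2: F-E =  1 → B
  i= 3: G-V = 11 → L
  i= 4: U-L =  9 → J
  i= 5: F-O = 17 → R
  i= 6: H-S = 15 → P
  i= 7: W-V =  1 → B
  i= 8: M-B = 11 → L
  i= 9: T-K =  9 → J
  i=10: R-A = 17 → R
  i=11: R-C = 15 → P
  i=12: T-S =  1 → B
  i=13: S-H = 11 → L
  i=14: B-S =  9 → J
  i=15: X-G = 17 → R
  i=16: W-H = 15 → P
  i=17: X-W =  1 → B
  i=18: U-J = 11 → L
  i=19: K-B =  9 → J
  i=20: V-E = 17 → R
  i=21: P-A = 15 → P
  i=22: Z-Y =  1 → B
  i=23: B-Q = 11 → L
  i=24: X-O =  9 → J
  i=25: Z-I = 17 → R
  shifts repeat with period 5: RPBLJ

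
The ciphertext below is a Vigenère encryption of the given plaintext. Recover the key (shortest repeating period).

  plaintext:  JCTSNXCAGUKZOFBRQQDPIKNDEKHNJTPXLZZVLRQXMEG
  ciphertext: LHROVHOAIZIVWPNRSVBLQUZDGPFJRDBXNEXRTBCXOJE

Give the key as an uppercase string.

  i= 0: L-J =  2 → C
  i= 1: H-C =  5 → F
  i= 2: R-T = 24 → Y
  i= 3: O-S = 22 → W
  i= 4: V-N =  8 → I
  i= 5: H-X = 10 → K
  i= 6: O-C = 12 → M
  i= 7: A-A =  0 → A
  i= 8: I-G =  2 → C
  i= 9: Z-U =  5 → F
  i=10: I-K = 24 → Y
  i=11: V-Z = 22 → W
  i=12: W-O =  8 → I
  i=13: P-F = 10 → K
  i=14: N-B = 12 → M
  i=15: R-R =  0 → A
  i=16: S-Q =  2 → C
  i=17: V-Q =  5 → F
  i=18: B-D = 24 → Y
  i=19: L-P = 22 → W
  i=20: Q-I =  8 → I
  i=21: U-K = 10 → K
  i=22: Z-N = 12 → M
  i=23: D-D =  0 → A
  i=24: G-E =  2 → C
  i=25: P-K =  5 → F
  i=26: F-H = 24 → Y
  i=27: J-N = 22 → W
  i=28: R-J =  8 → I
  i=29: D-T = 10 → K
  i=30: B-P = 12 → M
  i=31: X-X =  0 → A
  i=32: N-L =  2 → C
  i=33: E-Z =  5 → F
  i=34: X-Z = 24 → Y
  i=35: R-V = 22 → W
  i=36: T-L =  8 → I
  i=37: B-R = 10 → K
  i=38: C-Q = 12 → M
  i=39: X-X =  0 → A
  i=40: O-M =  2 → C
  i=41: J-E =  5 → F
  i=42: E-G = 24 → Y
  shifts repeat with period 8: CFYWIKMA

CFYWIKMA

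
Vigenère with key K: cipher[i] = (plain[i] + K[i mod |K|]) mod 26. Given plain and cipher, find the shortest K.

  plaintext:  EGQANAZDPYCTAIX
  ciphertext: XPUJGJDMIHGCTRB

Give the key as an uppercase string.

  i= 0: X-E = 19 → T
  i= 1: P-G =  9 → J
  i= 2: U-Q =  4 → E
  i= 3: J-A =  9 → J
  i= 4: G-N = 19 → T
  i= 5: J-A =  9 → J
  i= 6: D-Z =  4 → E
  i= 7: M-D =  9 → J
  i= 8: I-P = 19 → T
  i= 9: H-Y =  9 → J
  i=10: G-C =  4 → E
  i=11: C-T =  9 → J
  i=12: T-A = 19 → T
  i=13: R-I =  9 → J
  i=14: B-X =  4 → E
  shifts repeat with period 4: TJEJ

TJEJ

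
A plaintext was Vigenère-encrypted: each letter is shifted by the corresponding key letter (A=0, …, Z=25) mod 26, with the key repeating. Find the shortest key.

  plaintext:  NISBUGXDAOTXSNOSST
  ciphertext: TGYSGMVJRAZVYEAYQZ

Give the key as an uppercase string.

GYGRM

  i= 0: T-N =  6 → G
  i= 1: G-I = 24 → Y
  i= 2: Y-S =  6 → G
  i= 3: S-B = 17 → R
  i= 4: G-U = 12 → M
  i= 5: M-G =  6 → G
  i= 6: V-X = 24 → Y
  i= 7: J-D =  6 → G
  i= 8: R-A = 17 → R
  i= 9: A-O = 12 → M
  i=10: Z-T =  6 → G
  i=11: V-X = 24 → Y
  i=12: Y-S =  6 → G
  i=13: E-N = 17 → R
  i=14: A-O = 12 → M
  i=15: Y-S =  6 → G
  i=16: Q-S = 24 → Y
  i=17: Z-T =  6 → G
  shifts repeat with period 5: GYGRM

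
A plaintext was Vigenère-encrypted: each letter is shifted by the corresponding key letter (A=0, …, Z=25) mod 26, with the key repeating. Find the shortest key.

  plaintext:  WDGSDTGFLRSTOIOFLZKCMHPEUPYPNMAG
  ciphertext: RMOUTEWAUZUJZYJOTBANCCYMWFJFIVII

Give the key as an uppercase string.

  i= 0: R-W = 21 → V
  i= 1: M-D =  9 → J
  i= 2: O-G =  8 → I
  i= 3: U-S =  2 → C
  i= 4: T-D = 16 → Q
  i= 5: E-T = 11 → L
  i= 6: W-G = 16 → Q
  i= 7: A-F = 21 → V
  i= 8: U-L =  9 → J
  i= 9: Z-R =  8 → I
  i=10: U-S =  2 → C
  i=11: J-T = 16 → Q
  i=12: Z-O = 11 → L
  i=13: Y-I = 16 → Q
  i=14: J-O = 21 → V
  i=15: O-F =  9 → J
  i=16: T-L =  8 → I
  i=17: B-Z =  2 → C
  i=18: A-K = 16 → Q
  i=19: N-C = 11 → L
  i=20: C-M = 16 → Q
  i=21: C-H = 21 → V
  i=22: Y-P =  9 → J
  i=23: M-E =  8 → I
  i=24: W-U =  2 → C
  i=25: F-P = 16 → Q
  i=26: J-Y = 11 → L
  i=27: F-P = 16 → Q
  i=28: I-N = 21 → V
  i=29: V-M =  9 → J
  i=30: I-A =  8 → I
  i=31: I-G =  2 → C
  shifts repeat with period 7: VJICQLQ

VJICQLQ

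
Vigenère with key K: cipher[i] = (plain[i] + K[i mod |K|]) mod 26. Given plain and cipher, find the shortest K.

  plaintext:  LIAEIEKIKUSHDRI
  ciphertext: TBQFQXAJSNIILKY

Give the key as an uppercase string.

  i= 0: T-L =  8 → I
  i= 1: B-I = 19 → T
  i= 2: Q-A = 16 → Q
  i= 3: F-E =  1 → B
  i= 4: Q-I =  8 → I
  i= 5: X-E = 19 → T
  i= 6: A-K = 16 → Q
  i= 7: J-I =  1 → B
  i= 8: S-K =  8 → I
  i= 9: N-U = 19 → T
  i=10: I-S = 16 → Q
  i=11: I-H =  1 → B
  i=12: L-D =  8 → I
  i=13: K-R = 19 → T
  i=14: Y-I = 16 → Q
  shifts repeat with period 4: ITQB

ITQB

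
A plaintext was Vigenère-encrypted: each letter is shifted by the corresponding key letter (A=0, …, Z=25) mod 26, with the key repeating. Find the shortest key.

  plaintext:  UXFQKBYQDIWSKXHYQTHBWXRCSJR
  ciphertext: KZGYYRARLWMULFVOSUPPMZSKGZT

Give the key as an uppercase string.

  i= 0: K-U = 16 → Q
  i= 1: Z-X =  2 → C
  i= 2: G-F =  1 → B
  i= 3: Y-Q =  8 → I
  i= 4: Y-K = 14 → O
  i= 5: R-B = 16 → Q
  i= 6: A-Y =  2 → C
  i= 7: R-Q =  1 → B
  i= 8: L-D =  8 → I
  i= 9: W-I = 14 → O
  i=10: M-W = 16 → Q
  i=11: U-S =  2 → C
  i=12: L-K =  1 → B
  i=13: F-X =  8 → I
  i=14: V-H = 14 → O
  i=15: O-Y = 16 → Q
  i=16: S-Q =  2 → C
  i=17: U-T =  1 → B
  i=18: P-H =  8 → I
  i=19: P-B = 14 → O
  i=20: M-W = 16 → Q
  i=21: Z-X =  2 → C
  i=22: S-R =  1 → B
  i=23: K-C =  8 → I
  i=24: G-S = 14 → O
  i=25: Z-J = 16 → Q
  i=26: T-R =  2 → C
  shifts repeat with period 5: QCBIO

QCBIO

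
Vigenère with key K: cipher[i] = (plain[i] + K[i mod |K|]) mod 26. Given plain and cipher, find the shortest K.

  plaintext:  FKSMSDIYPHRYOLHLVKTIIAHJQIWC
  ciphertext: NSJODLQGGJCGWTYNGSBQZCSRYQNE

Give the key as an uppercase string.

  i= 0: N-F =  8 → I
  i= 1: S-K =  8 → I
  i= 2: J-S = 17 → R
  i= 3: O-M =  2 → C
  i= 4: D-S = 11 → L
  i= 5: L-D =  8 → I
  i= 6: Q-I =  8 → I
  i= 7: G-Y =  8 → I
  i= 8: G-P = 17 → R
  i= 9: J-H =  2 → C
  i=10: C-R = 11 → L
  i=11: G-Y =  8 → I
  i=12: W-O =  8 → I
  i=13: T-L =  8 → I
  i=14: Y-H = 17 → R
  i=15: N-L =  2 → C
  i=16: G-V = 11 → L
  i=17: S-K =  8 → I
  i=18: B-T =  8 → I
  i=19: Q-I =  8 → I
  i=20: Z-I = 17 → R
  i=21: C-A =  2 → C
  i=22: S-H = 11 → L
  i=23: R-J =  8 → I
  i=24: Y-Q =  8 → I
  i=25: Q-I =  8 → I
  i=26: N-W = 17 → R
  i=27: E-C =  2 → C
  shifts repeat with period 6: IIRCLI

IIRCLI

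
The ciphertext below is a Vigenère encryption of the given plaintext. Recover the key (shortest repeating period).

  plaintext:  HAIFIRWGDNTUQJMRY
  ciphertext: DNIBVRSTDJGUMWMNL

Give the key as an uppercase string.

WNA

  i= 0: D-H = 22 → W
  i= 1: N-A = 13 → N
  i= 2: I-I =  0 → A
  i= 3: B-F = 22 → W
  i= 4: V-I = 13 → N
  i= 5: R-R =  0 → A
  i= 6: S-W = 22 → W
  i= 7: T-G = 13 → N
  i= 8: D-D =  0 → A
  i= 9: J-N = 22 → W
  i=10: G-T = 13 → N
  i=11: U-U =  0 → A
  i=12: M-Q = 22 → W
  i=13: W-J = 13 → N
  i=14: M-M =  0 → A
  i=15: N-R = 22 → W
  i=16: L-Y = 13 → N
  shifts repeat with period 3: WNA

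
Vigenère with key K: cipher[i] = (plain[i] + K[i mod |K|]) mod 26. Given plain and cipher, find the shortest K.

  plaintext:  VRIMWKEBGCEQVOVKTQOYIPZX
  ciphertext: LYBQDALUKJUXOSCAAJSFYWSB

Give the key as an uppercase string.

  i= 0: L-V = 16 → Q
  i= 1: Y-R =  7 → H
  i= 2: B-I = 19 → T
  i= 3: Q-M =  4 → E
  i= 4: D-W =  7 → H
  i= 5: A-K = 16 → Q
  i= 6: L-E =  7 → H
  i= 7: U-B = 19 → T
  i= 8: K-G =  4 → E
  i= 9: J-C =  7 → H
  i=10: U-E = 16 → Q
  i=11: X-Q =  7 → H
  i=12: O-V = 19 → T
  i=13: S-O =  4 → E
  i=14: C-V =  7 → H
  i=15: A-K = 16 → Q
  i=16: A-T =  7 → H
  i=17: J-Q = 19 → T
  i=18: S-O =  4 → E
  i=19: F-Y =  7 → H
  i=20: Y-I = 16 → Q
  i=21: W-P =  7 → H
  i=22: S-Z = 19 → T
  i=23: B-X =  4 → E
  shifts repeat with period 5: QHTEH

QHTEH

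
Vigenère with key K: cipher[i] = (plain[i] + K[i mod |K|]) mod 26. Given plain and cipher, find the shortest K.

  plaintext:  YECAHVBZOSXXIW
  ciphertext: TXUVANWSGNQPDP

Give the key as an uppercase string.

VTS

  i= 0: T-Y = 21 → V
  i= 1: X-E = 19 → T
  i= 2: U-C = 18 → S
  i= 3: V-A = 21 → V
  i= 4: A-H = 19 → T
  i= 5: N-V = 18 → S
  i= 6: W-B = 21 → V
  i= 7: S-Z = 19 → T
  i= 8: G-O = 18 → S
  i= 9: N-S = 21 → V
  i=10: Q-X = 19 → T
  i=11: P-X = 18 → S
  i=12: D-I = 21 → V
  i=13: P-W = 19 → T
  shifts repeat with period 3: VTS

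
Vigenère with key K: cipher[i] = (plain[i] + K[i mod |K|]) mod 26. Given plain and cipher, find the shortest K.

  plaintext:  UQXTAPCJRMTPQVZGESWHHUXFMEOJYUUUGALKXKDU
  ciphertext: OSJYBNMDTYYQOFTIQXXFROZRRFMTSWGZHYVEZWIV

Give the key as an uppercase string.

UCMFBYK

  i= 0: O-U = 20 → U
  i= 1: S-Q =  2 → C
  i= 2: J-X = 12 → M
  i= 3: Y-T =  5 → F
  i= 4: B-A =  1 → B
  i= 5: N-P = 24 → Y
  i= 6: M-C = 10 → K
  i= 7: D-J = 20 → U
  i= 8: T-R =  2 → C
  i= 9: Y-M = 12 → M
  i=10: Y-T =  5 → F
  i=11: Q-P =  1 → B
  i=12: O-Q = 24 → Y
  i=13: F-V = 10 → K
  i=14: T-Z = 20 → U
  i=15: I-G =  2 → C
  i=16: Q-E = 12 → M
  i=17: X-S =  5 → F
  i=18: X-W =  1 → B
  i=19: F-H = 24 → Y
  i=20: R-H = 10 → K
  i=21: O-U = 20 → U
  i=22: Z-X =  2 → C
  i=23: R-F = 12 → M
  i=24: R-M =  5 → F
  i=25: F-E =  1 → B
  i=26: M-O = 24 → Y
  i=27: T-J = 10 → K
  i=28: S-Y = 20 → U
  i=29: W-U =  2 → C
  i=30: G-U = 12 → M
  i=31: Z-U =  5 → F
  i=32: H-G =  1 → B
  i=33: Y-A = 24 → Y
  i=34: V-L = 10 → K
  i=35: E-K = 20 → U
  i=36: Z-X =  2 → C
  i=37: W-K = 12 → M
  i=38: I-D =  5 → F
  i=39: V-U =  1 → B
  shifts repeat with period 7: UCMFBYK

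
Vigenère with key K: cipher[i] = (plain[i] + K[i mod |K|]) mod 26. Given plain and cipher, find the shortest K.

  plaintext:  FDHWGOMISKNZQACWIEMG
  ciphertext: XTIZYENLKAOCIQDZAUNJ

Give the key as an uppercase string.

  i= 0: X-F = 18 → S
  i= 1: T-D = 16 → Q
  i= 2: I-H =  1 → B
  i= 3: Z-W =  3 → D
  i= 4: Y-G = 18 → S
  i= 5: E-O = 16 → Q
  i= 6: N-M =  1 → B
  i= 7: L-I =  3 → D
  i= 8: K-S = 18 → S
  i= 9: A-K = 16 → Q
  i=10: O-N =  1 → B
  i=11: C-Z =  3 → D
  i=12: I-Q = 18 → S
  i=13: Q-A = 16 → Q
  i=14: D-C =  1 → B
  i=15: Z-W =  3 → D
  i=16: A-I = 18 → S
  i=17: U-E = 16 → Q
  i=18: N-M =  1 → B
  i=19: J-G =  3 → D
  shifts repeat with period 4: SQBD

SQBD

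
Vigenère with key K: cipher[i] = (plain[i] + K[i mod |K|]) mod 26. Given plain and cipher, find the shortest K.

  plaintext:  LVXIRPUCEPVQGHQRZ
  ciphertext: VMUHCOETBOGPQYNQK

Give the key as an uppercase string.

  i= 0: V-L = 10 → K
  i= 1: M-V = 17 → R
  i= 2: U-X = 23 → X
  i= 3: H-I = 25 → Z
  i= 4: C-R = 11 → L
  i= 5: O-P = 25 → Z
  i= 6: E-U = 10 → K
  i= 7: T-C = 17 → R
  i= 8: B-E = 23 → X
  i= 9: O-P = 25 → Z
  i=10: G-V = 11 → L
  i=11: P-Q = 25 → Z
  i=12: Q-G = 10 → K
  i=13: Y-H = 17 → R
  i=14: N-Q = 23 → X
  i=15: Q-R = 25 → Z
  i=16: K-Z = 11 → L
  shifts repeat with period 6: KRXZLZ

KRXZLZ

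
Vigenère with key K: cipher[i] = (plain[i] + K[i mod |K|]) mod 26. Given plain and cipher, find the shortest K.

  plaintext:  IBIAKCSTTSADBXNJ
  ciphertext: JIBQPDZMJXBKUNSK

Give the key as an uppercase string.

  i= 0: J-I =  1 → B
  i= 1: I-B =  7 → H
  i= 2: B-I = 19 → T
  i= 3: Q-A = 16 → Q
  i= 4: P-K =  5 → F
  i= 5: D-C =  1 → B
  i= 6: Z-S =  7 → H
  i= 7: M-T = 19 → T
  i= 8: J-T = 16 → Q
  i= 9: X-S =  5 → F
  i=10: B-A =  1 → B
  i=11: K-D =  7 → H
  i=12: U-B = 19 → T
  i=13: N-X = 16 → Q
  i=14: S-N =  5 → F
  i=15: K-J =  1 → B
  shifts repeat with period 5: BHTQF

BHTQF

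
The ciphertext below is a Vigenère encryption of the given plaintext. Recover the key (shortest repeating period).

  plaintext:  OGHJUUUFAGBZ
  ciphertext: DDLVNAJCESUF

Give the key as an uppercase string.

  i= 0: D-O = 15 → P
  i= 1: D-G = 23 → X
  i= 2: L-H =  4 → E
  i= 3: V-J = 12 → M
  i= 4: N-U = 19 → T
  i= 5: A-U =  6 → G
  i= 6: J-U = 15 → P
  i= 7: C-F = 23 → X
  i= 8: E-A =  4 → E
  i= 9: S-G = 12 → M
  i=10: U-B = 19 → T
  i=11: F-Z =  6 → G
  shifts repeat with period 6: PXEMTG

PXEMTG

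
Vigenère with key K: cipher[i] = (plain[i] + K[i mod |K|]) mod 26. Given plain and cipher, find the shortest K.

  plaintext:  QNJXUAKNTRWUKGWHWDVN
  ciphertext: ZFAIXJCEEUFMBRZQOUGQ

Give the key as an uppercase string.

JSRLD

  i= 0: Z-Q =  9 → J
  i= 1: F-N = 18 → S
  i= 2: A-J = 17 → R
  i= 3: I-X = 11 → L
  i= 4: X-U =  3 → D
  i= 5: J-A =  9 → J
  i= 6: C-K = 18 → S
  i= 7: E-N = 17 → R
  i= 8: E-T = 11 → L
  i= 9: U-R =  3 → D
  i=10: F-W =  9 → J
  i=11: M-U = 18 → S
  i=12: B-K = 17 → R
  i=13: R-G = 11 → L
  i=14: Z-W =  3 → D
  i=15: Q-H =  9 → J
  i=16: O-W = 18 → S
  i=17: U-D = 17 → R
  i=18: G-V = 11 → L
  i=19: Q-N =  3 → D
  shifts repeat with period 5: JSRLD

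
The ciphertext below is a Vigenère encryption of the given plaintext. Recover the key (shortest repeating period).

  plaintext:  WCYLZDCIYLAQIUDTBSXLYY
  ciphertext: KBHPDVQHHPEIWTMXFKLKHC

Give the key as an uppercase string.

OZJEES

  i= 0: K-W = 14 → O
  i= 1: B-C = 25 → Z
  i= 2: H-Y =  9 → J
  i= 3: P-L =  4 → E
  i= 4: D-Z =  4 → E
  i= 5: V-D = 18 → S
  i= 6: Q-C = 14 → O
  i= 7: H-I = 25 → Z
  i= 8: H-Y =  9 → J
  i= 9: P-L =  4 → E
  i=10: E-A =  4 → E
  i=11: I-Q = 18 → S
  i=12: W-I = 14 → O
  i=13: T-U = 25 → Z
  i=14: M-D =  9 → J
  i=15: X-T =  4 → E
  i=16: F-B =  4 → E
  i=17: K-S = 18 → S
  i=18: L-X = 14 → O
  i=19: K-L = 25 → Z
  i=20: H-Y =  9 → J
  i=21: C-Y =  4 → E
  shifts repeat with period 6: OZJEES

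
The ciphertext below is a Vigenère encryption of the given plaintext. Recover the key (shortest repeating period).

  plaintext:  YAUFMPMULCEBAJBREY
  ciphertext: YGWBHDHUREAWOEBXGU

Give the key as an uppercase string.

AGCWVOV

  i= 0: Y-Y =  0 → A
  i= 1: G-A =  6 → G
  i= 2: W-U =  2 → C
  i= 3: B-F = 22 → W
  i= 4: H-M = 21 → V
  i= 5: D-P = 14 → O
  i= 6: H-M = 21 → V
  i= 7: U-U =  0 → A
  i= 8: R-L =  6 → G
  i= 9: E-C =  2 → C
  i=10: A-E = 22 → W
  i=11: W-B = 21 → V
  i=12: O-A = 14 → O
  i=13: E-J = 21 → V
  i=14: B-B =  0 → A
  i=15: X-R =  6 → G
  i=16: G-E =  2 → C
  i=17: U-Y = 22 → W
  shifts repeat with period 7: AGCWVOV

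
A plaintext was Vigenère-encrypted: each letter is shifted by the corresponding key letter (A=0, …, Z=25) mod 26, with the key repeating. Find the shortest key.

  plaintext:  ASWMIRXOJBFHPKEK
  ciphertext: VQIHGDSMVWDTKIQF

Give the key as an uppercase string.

  i= 0: V-A = 21 → V
  i= 1: Q-S = 24 → Y
  i= 2: I-W = 12 → M
  i= 3: H-M = 21 → V
  i= 4: G-I = 24 → Y
  i= 5: D-R = 12 → M
  i= 6: S-X = 21 → V
  i= 7: M-O = 24 → Y
  i= 8: V-J = 12 → M
  i= 9: W-B = 21 → V
  i=10: D-F = 24 → Y
  i=11: T-H = 12 → M
  i=12: K-P = 21 → V
  i=13: I-K = 24 → Y
  i=14: Q-E = 12 → M
  i=15: F-K = 21 → V
  shifts repeat with period 3: VYM

VYM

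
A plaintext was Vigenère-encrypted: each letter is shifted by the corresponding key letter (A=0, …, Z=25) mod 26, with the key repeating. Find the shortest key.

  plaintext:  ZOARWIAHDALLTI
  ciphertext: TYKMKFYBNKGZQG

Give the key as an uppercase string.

UKKVOXY

  i= 0: T-Z = 20 → U
  i= 1: Y-O = 10 → K
  i= 2: K-A = 10 → K
  i= 3: M-R = 21 → V
  i= 4: K-W = 14 → O
  i= 5: F-I = 23 → X
  i= 6: Y-A = 24 → Y
  i= 7: B-H = 20 → U
  i= 8: N-D = 10 → K
  i= 9: K-A = 10 → K
  i=10: G-L = 21 → V
  i=11: Z-L = 14 → O
  i=12: Q-T = 23 → X
  i=13: G-I = 24 → Y
  shifts repeat with period 7: UKKVOXY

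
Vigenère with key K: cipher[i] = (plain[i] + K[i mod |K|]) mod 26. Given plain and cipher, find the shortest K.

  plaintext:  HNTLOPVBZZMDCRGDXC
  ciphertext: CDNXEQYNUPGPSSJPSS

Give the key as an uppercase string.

VQUMQBDM

  i= 0: C-H = 21 → V
  i= 1: D-N = 16 → Q
  i= 2: N-T = 20 → U
  i= 3: X-L = 12 → M
  i= 4: E-O = 16 → Q
  i= 5: Q-P =  1 → B
  i= 6: Y-V =  3 → D
  i= 7: N-B = 12 → M
  i= 8: U-Z = 21 → V
  i= 9: P-Z = 16 → Q
  i=10: G-M = 20 → U
  i=11: P-D = 12 → M
  i=12: S-C = 16 → Q
  i=13: S-R =  1 → B
  i=14: J-G =  3 → D
  i=15: P-D = 12 → M
  i=16: S-X = 21 → V
  i=17: S-C = 16 → Q
  shifts repeat with period 8: VQUMQBDM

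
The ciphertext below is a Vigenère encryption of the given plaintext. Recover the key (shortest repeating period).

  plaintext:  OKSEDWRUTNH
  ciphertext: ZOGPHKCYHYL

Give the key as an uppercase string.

  i= 0: Z-O = 11 → L
  i= 1: O-K =  4 → E
  i= 2: G-S = 14 → O
  i= 3: P-E = 11 → L
  i= 4: H-D =  4 → E
  i= 5: K-W = 14 → O
  i= 6: C-R = 11 → L
  i= 7: Y-U =  4 → E
  i= 8: H-T = 14 → O
  i= 9: Y-N = 11 → L
  i=10: L-H =  4 → E
  shifts repeat with period 3: LEO

LEO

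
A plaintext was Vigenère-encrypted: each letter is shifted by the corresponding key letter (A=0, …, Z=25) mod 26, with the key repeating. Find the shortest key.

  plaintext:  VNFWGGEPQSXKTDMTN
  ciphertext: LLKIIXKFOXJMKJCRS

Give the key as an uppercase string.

QYFMCRG

  i= 0: L-V = 16 → Q
  i= 1: L-N = 24 → Y
  i= 2: K-F =  5 → F
  i= 3: I-W = 12 → M
  i= 4: I-G =  2 → C
  i= 5: X-G = 17 → R
  i= 6: K-E =  6 → G
  i= 7: F-P = 16 → Q
  i= 8: O-Q = 24 → Y
  i= 9: X-S =  5 → F
  i=10: J-X = 12 → M
  i=11: M-K =  2 → C
  i=12: K-T = 17 → R
  i=13: J-D =  6 → G
  i=14: C-M = 16 → Q
  i=15: R-T = 24 → Y
  i=16: S-N =  5 → F
  shifts repeat with period 7: QYFMCRG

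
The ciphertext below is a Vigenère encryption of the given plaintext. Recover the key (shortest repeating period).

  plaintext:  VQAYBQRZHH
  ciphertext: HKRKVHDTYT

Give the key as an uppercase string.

  i= 0: H-V = 12 → M
  i= 1: K-Q = 20 → U
  i= 2: R-A = 17 → R
  i= 3: K-Y = 12 → M
  i= 4: V-B = 20 → U
  i= 5: H-Q = 17 → R
  i= 6: D-R = 12 → M
  i= 7: T-Z = 20 → U
  i= 8: Y-H = 17 → R
  i= 9: T-H = 12 → M
  shifts repeat with period 3: MUR

MUR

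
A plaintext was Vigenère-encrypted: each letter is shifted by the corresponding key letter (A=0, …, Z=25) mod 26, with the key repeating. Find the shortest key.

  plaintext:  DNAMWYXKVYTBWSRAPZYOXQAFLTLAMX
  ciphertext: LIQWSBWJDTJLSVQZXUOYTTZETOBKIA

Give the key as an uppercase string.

  i= 0: L-D =  8 → I
  i= 1: I-N = 21 → V
  i= 2: Q-A = 16 → Q
  i= 3: W-M = 10 → K
  i= 4: S-W = 22 → W
  i= 5: B-Y =  3 → D
  i= 6: W-X = 25 → Z
  i= 7: J-K = 25 → Z
  i= 8: D-V =  8 → I
  i= 9: T-Y = 21 → V
  i=10: J-T = 16 → Q
  i=11: L-B = 10 → K
  i=12: S-W = 22 → W
  i=13: V-S =  3 → D
  i=14: Q-R = 25 → Z
  i=15: Z-A = 25 → Z
  i=16: X-P =  8 → I
  i=17: U-Z = 21 → V
  i=18: O-Y = 16 → Q
  i=19: Y-O = 10 → K
  i=20: T-X = 22 → W
  i=21: T-Q =  3 → D
  i=22: Z-A = 25 → Z
  i=23: E-F = 25 → Z
  i=24: T-L =  8 → I
  i=25: O-T = 21 → V
  i=26: B-L = 16 → Q
  i=27: K-A = 10 → K
  i=28: I-M = 22 → W
  i=29: A-X =  3 → D
  shifts repeat with period 8: IVQKWDZZ

IVQKWDZZ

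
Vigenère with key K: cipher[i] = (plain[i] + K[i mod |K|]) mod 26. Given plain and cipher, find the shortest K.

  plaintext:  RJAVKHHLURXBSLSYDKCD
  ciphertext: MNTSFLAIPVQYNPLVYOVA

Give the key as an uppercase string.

VETX

  i= 0: M-R = 21 → V
  i= 1: N-J =  4 → E
  i= 2: T-A = 19 → T
  i= 3: S-V = 23 → X
  i= 4: F-K = 21 → V
  i= 5: L-H =  4 → E
  i= 6: A-H = 19 → T
  i= 7: I-L = 23 → X
  i= 8: P-U = 21 → V
  i= 9: V-R =  4 → E
  i=10: Q-X = 19 → T
  i=11: Y-B = 23 → X
  i=12: N-S = 21 → V
  i=13: P-L =  4 → E
  i=14: L-S = 19 → T
  i=15: V-Y = 23 → X
  i=16: Y-D = 21 → V
  i=17: O-K =  4 → E
  i=18: V-C = 19 → T
  i=19: A-D = 23 → X
  shifts repeat with period 4: VETX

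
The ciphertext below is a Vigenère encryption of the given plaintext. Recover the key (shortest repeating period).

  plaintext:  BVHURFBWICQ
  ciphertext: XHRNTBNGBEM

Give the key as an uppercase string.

  i= 0: X-B = 22 → W
  i= 1: H-V = 12 → M
  i= 2: R-H = 10 → K
  i= 3: N-U = 19 → T
  i= 4: T-R =  2 → C
  i= 5: B-F = 22 → W
  i= 6: N-B = 12 → M
  i= 7: G-W = 10 → K
  i= 8: B-I = 19 → T
  i= 9: E-C =  2 → C
  i=10: M-Q = 22 → W
  shifts repeat with period 5: WMKTC

WMKTC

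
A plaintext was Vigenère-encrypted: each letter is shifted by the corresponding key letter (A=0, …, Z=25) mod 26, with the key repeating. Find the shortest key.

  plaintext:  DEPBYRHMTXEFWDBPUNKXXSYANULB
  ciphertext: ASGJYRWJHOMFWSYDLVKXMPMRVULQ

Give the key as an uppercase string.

  i= 0: A-D = 23 → X
  i= 1: S-E = 14 → O
  i= 2: G-P = 17 → R
  i= 3: J-B =  8 → I
  i= 4: Y-Y =  0 → A
  i= 5: R-R =  0 → A
  i= 6: W-H = 15 → P
  i= 7: J-M = 23 → X
  i= 8: H-T = 14 → O
  i= 9: O-X = 17 → R
  i=10: M-E =  8 → I
  i=11: F-F =  0 → A
  i=12: W-W =  0 → A
  i=13: S-D = 15 → P
  i=14: Y-B = 23 → X
  i=15: D-P = 14 → O
  i=16: L-U = 17 → R
  i=17: V-N =  8 → I
  i=18: K-K =  0 → A
  i=19: X-X =  0 → A
  i=20: M-X = 15 → P
  i=21: P-S = 23 → X
  i=22: M-Y = 14 → O
  i=23: R-A = 17 → R
  i=24: V-N =  8 → I
  i=25: U-U =  0 → A
  i=26: L-L =  0 → A
  i=27: Q-B = 15 → P
  shifts repeat with period 7: XORIAAP

XORIAAP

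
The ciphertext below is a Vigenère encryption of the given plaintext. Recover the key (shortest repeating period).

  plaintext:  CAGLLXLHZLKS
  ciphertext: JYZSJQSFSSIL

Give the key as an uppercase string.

HYT

  i= 0: J-C =  7 → H
  i= 1: Y-A = 24 → Y
  i= 2: Z-G = 19 → T
  i= 3: S-L =  7 → H
  i= 4: J-L = 24 → Y
  i= 5: Q-X = 19 → T
  i= 6: S-L =  7 → H
  i= 7: F-H = 24 → Y
  i= 8: S-Z = 19 → T
  i= 9: S-L =  7 → H
  i=10: I-K = 24 → Y
  i=11: L-S = 19 → T
  shifts repeat with period 3: HYT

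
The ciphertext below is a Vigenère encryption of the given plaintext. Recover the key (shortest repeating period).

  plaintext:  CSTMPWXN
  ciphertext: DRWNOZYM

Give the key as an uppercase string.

  i= 0: D-C =  1 → B
  i= 1: R-S = 25 → Z
  i= 2: W-T =  3 → D
  i= 3: N-M =  1 → B
  i= 4: O-P = 25 → Z
  i= 5: Z-W =  3 → D
  i= 6: Y-X =  1 → B
  i= 7: M-N = 25 → Z
  shifts repeat with period 3: BZD

BZD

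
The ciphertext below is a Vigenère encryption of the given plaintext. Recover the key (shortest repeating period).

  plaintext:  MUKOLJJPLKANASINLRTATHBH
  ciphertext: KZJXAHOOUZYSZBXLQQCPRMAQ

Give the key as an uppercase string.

  i= 0: K-M = 24 → Y
  i= 1: Z-U =  5 → F
  i= 2: J-K = 25 → Z
  i= 3: X-O =  9 → J
  i= 4: A-L = 15 → P
  i= 5: H-J = 24 → Y
  i= 6: O-J =  5 → F
  i= 7: O-P = 25 → Z
  i= 8: U-L =  9 → J
  i= 9: Z-K = 15 → P
  i=10: Y-A = 24 → Y
  i=11: S-N =  5 → F
  i=12: Z-A = 25 → Z
  i=13: B-S =  9 → J
  i=14: X-I = 15 → P
  i=15: L-N = 24 → Y
  i=16: Q-L =  5 → F
  i=17: Q-R = 25 → Z
  i=18: C-T =  9 → J
  i=19: P-A = 15 → P
  i=20: R-T = 24 → Y
  i=21: M-H =  5 → F
  i=22: A-B = 25 → Z
  i=23: Q-H =  9 → J
  shifts repeat with period 5: YFZJP

YFZJP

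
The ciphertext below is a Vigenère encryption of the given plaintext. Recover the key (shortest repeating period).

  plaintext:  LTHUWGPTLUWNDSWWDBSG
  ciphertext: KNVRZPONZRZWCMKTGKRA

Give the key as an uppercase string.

  i= 0: K-L = 25 → Z
  i= 1: N-T = 20 → U
  i= 2: V-H = 14 → O
  i= 3: R-U = 23 → X
  i= 4: Z-W =  3 → D
  i= 5: P-G =  9 → J
  i= 6: O-P = 25 → Z
  i= 7: N-T = 20 → U
  i= 8: Z-L = 14 → O
  i= 9: R-U = 23 → X
  i=10: Z-W =  3 → D
  i=11: W-N =  9 → J
  i=12: C-D = 25 → Z
  i=13: M-S = 20 → U
  i=14: K-W = 14 → O
  i=15: T-W = 23 → X
  i=16: G-D =  3 → D
  i=17: K-B =  9 → J
  i=18: R-S = 25 → Z
  i=19: A-G = 20 → U
  shifts repeat with period 6: ZUOXDJ

ZUOXDJ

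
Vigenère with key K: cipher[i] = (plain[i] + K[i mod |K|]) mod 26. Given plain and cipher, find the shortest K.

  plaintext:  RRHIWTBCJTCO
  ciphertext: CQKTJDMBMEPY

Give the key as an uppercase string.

LZDLNK

  i= 0: C-R = 11 → L
  i= 1: Q-R = 25 → Z
  i= 2: K-H =  3 → D
  i= 3: T-I = 11 → L
  i= 4: J-W = 13 → N
  i= 5: D-T = 10 → K
  i= 6: M-B = 11 → L
  i= 7: B-C = 25 → Z
  i= 8: M-J =  3 → D
  i= 9: E-T = 11 → L
  i=10: P-C = 13 → N
  i=11: Y-O = 10 → K
  shifts repeat with period 6: LZDLNK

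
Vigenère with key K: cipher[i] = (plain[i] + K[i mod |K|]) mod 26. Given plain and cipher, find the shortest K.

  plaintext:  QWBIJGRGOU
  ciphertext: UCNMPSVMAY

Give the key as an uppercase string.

  i= 0: U-Q =  4 → E
  i= 1: C-W =  6 → G
  i= 2: N-B = 12 → M
  i= 3: M-I =  4 → E
  i= 4: P-J =  6 → G
  i= 5: S-G = 12 → M
  i= 6: V-R =  4 → E
  i= 7: M-G =  6 → G
  i= 8: A-O = 12 → M
  i= 9: Y-U =  4 → E
  shifts repeat with period 3: EGM

EGM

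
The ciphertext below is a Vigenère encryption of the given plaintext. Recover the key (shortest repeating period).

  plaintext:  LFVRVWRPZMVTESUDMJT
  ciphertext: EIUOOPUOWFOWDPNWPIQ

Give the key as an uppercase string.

TDZXT

  i= 0: E-L = 19 → T
  i= 1: I-F =  3 → D
  i= 2: U-V = 25 → Z
  i= 3: O-R = 23 → X
  i= 4: O-V = 19 → T
  i= 5: P-W = 19 → T
  i= 6: U-R =  3 → D
  i= 7: O-P = 25 → Z
  i= 8: W-Z = 23 → X
  i= 9: F-M = 19 → T
  i=10: O-V = 19 → T
  i=11: W-T =  3 → D
  i=12: D-E = 25 → Z
  i=13: P-S = 23 → X
  i=14: N-U = 19 → T
  i=15: W-D = 19 → T
  i=16: P-M =  3 → D
  i=17: I-J = 25 → Z
  i=18: Q-T = 23 → X
  shifts repeat with period 5: TDZXT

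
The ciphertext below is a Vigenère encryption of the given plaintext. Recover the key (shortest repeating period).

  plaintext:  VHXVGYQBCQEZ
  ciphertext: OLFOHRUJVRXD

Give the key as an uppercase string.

TEITB

  i= 0: O-V = 19 → T
  i= 1: L-H =  4 → E
  i= 2: F-X =  8 → I
  i= 3: O-V = 19 → T
  i= 4: H-G =  1 → B
  i= 5: R-Y = 19 → T
  i= 6: U-Q =  4 → E
  i= 7: J-B =  8 → I
  i= 8: V-C = 19 → T
  i= 9: R-Q =  1 → B
  i=10: X-E = 19 → T
  i=11: D-Z =  4 → E
  shifts repeat with period 5: TEITB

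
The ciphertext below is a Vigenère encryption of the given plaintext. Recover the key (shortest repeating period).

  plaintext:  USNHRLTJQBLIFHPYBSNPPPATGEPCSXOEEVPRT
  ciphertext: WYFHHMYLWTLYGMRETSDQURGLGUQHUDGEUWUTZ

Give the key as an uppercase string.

  i= 0: W-U =  2 → C
  i= 1: Y-S =  6 → G
  i= 2: F-N = 18 → S
  i= 3: H-H =  0 → A
  i= 4: H-R = 16 → Q
  i= 5: M-L =  1 → B
  i= 6: Y-T =  5 → F
  i= 7: L-J =  2 → C
  i= 8: W-Q =  6 → G
  i= 9: T-B = 18 → S
  i=10: L-L =  0 → A
  i=11: Y-I = 16 → Q
  i=12: G-F =  1 → B
  i=13: M-H =  5 → F
  i=14: R-P =  2 → C
  i=15: E-Y =  6 → G
  i=16: T-B = 18 → S
  i=17: S-S =  0 → A
  i=18: D-N = 16 → Q
  i=19: Q-P =  1 → B
  i=20: U-P =  5 → F
  i=21: R-P =  2 → C
  i=22: G-A =  6 → G
  i=23: L-T = 18 → S
  i=24: G-G =  0 → A
  i=25: U-E = 16 → Q
  i=26: Q-P =  1 → B
  i=27: H-C =  5 → F
  i=28: U-S =  2 → C
  i=29: D-X =  6 → G
  i=30: G-O = 18 → S
  i=31: E-E =  0 → A
  i=32: U-E = 16 → Q
  i=33: W-V =  1 → B
  i=34: U-P =  5 → F
  i=35: T-R =  2 → C
  i=36: Z-T =  6 → G
  shifts repeat with period 7: CGSAQBF

CGSAQBF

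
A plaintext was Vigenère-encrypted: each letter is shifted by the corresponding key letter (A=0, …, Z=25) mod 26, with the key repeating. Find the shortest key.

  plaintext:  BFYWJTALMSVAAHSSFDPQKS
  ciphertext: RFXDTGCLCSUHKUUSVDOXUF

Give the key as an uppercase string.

  i= 0: R-B = 16 → Q
  i= 1: F-F =  0 → A
  i= 2: X-Y = 25 → Z
  i= 3: D-W =  7 → H
  i= 4: T-J = 10 → K
  i= 5: G-T = 13 → N
  i= 6: C-A =  2 → C
  i= 7: L-L =  0 → A
  i= 8: C-M = 16 → Q
  i= 9: S-S =  0 → A
  i=10: U-V = 25 → Z
  i=11: H-A =  7 → H
  i=12: K-A = 10 → K
  i=13: U-H = 13 → N
  i=14: U-S =  2 → C
  i=15: S-S =  0 → A
  i=16: V-F = 16 → Q
  i=17: D-D =  0 → A
  i=18: O-P = 25 → Z
  i=19: X-Q =  7 → H
  i=20: U-K = 10 → K
  i=21: F-S = 13 → N
  shifts repeat with period 8: QAZHKNCA

QAZHKNCA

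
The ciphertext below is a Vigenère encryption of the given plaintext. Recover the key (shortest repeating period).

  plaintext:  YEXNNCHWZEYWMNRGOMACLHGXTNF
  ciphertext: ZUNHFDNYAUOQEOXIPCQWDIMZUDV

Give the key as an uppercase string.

BQQUSBGC

  i= 0: Z-Y =  1 → B
  i= 1: U-E = 16 → Q
  i= 2: N-X = 16 → Q
  i= 3: H-N = 20 → U
  i= 4: F-N = 18 → S
  i= 5: D-C =  1 → B
  i= 6: N-H =  6 → G
  i= 7: Y-W =  2 → C
  i= 8: A-Z =  1 → B
  i= 9: U-E = 16 → Q
  i=10: O-Y = 16 → Q
  i=11: Q-W = 20 → U
  i=12: E-M = 18 → S
  i=13: O-N =  1 → B
  i=14: X-R =  6 → G
  i=15: I-G =  2 → C
  i=16: P-O =  1 → B
  i=17: C-M = 16 → Q
  i=18: Q-A = 16 → Q
  i=19: W-C = 20 → U
  i=20: D-L = 18 → S
  i=21: I-H =  1 → B
  i=22: M-G =  6 → G
  i=23: Z-X =  2 → C
  i=24: U-T =  1 → B
  i=25: D-N = 16 → Q
  i=26: V-F = 16 → Q
  shifts repeat with period 8: BQQUSBGC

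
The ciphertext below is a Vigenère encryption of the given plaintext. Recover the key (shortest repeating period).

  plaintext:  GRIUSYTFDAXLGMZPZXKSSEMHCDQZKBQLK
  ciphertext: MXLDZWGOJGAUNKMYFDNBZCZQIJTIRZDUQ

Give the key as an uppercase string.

GGDJHYNJ

  i= 0: M-G =  6 → G
  i= 1: X-R =  6 → G
  i= 2: L-I =  3 → D
  i= 3: D-U =  9 → J
  i= 4: Z-S =  7 → H
  i= 5: W-Y = 24 → Y
  i= 6: G-T = 13 → N
  i= 7: O-F =  9 → J
  i= 8: J-D =  6 → G
  i= 9: G-A =  6 → G
  i=10: A-X =  3 → D
  i=11: U-L =  9 → J
  i=12: N-G =  7 → H
  i=13: K-M = 24 → Y
  i=14: M-Z = 13 → N
  i=15: Y-P =  9 → J
  i=16: F-Z =  6 → G
  i=17: D-X =  6 → G
  i=18: N-K =  3 → D
  i=19: B-S =  9 → J
  i=20: Z-S =  7 → H
  i=21: C-E = 24 → Y
  i=22: Z-M = 13 → N
  i=23: Q-H =  9 → J
  i=24: I-C =  6 → G
  i=25: J-D =  6 → G
  i=26: T-Q =  3 → D
  i=27: I-Z =  9 → J
  i=28: R-K =  7 → H
  i=29: Z-B = 24 → Y
  i=30: D-Q = 13 → N
  i=31: U-L =  9 → J
  i=32: Q-K =  6 → G
  shifts repeat with period 8: GGDJHYNJ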